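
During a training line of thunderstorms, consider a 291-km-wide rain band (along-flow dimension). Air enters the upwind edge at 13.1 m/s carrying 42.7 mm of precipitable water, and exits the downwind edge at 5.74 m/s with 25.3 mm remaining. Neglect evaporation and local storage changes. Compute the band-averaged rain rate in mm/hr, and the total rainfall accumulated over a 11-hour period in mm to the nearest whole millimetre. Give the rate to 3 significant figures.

Column moisture flux per unit crosswind length is F = V × PW.
Inflow: F_in = 13.1 × 42.7 = 559.37 mm·m/s
Outflow: F_out = 5.74 × 25.3 = 145.222 mm·m/s
Steady-state rate R = (F_in − F_out)/L = (559.37 − 145.222) / 291000 m = 1.423e-03 mm/s.
R = 1.423e-03 × 3600 = 5.12 mm/hr.
Over 11 h: total = 5.12 × 11 = 56.32 ≈ 56 mm.

R ≈ 5.12 mm/hr; total ≈ 56 mm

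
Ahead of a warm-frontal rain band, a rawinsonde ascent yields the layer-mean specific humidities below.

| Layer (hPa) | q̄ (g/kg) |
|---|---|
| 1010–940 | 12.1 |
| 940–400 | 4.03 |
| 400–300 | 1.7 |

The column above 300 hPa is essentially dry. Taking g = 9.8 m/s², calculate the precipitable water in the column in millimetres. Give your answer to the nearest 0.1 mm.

Precipitable water is the column-integrated vapour mass per unit area: PW = (1/g) Σ q̄ Δp, with q in kg/kg and Δp in Pa (1 kg/m² of water = 1 mm).
Layer 1010–940 hPa: Δp = 70 hPa = 7000 Pa, q̄ = 0.0121 kg/kg → 0.0121 × 7000 / 9.8 = 8.64 mm
Layer 940–400 hPa: Δp = 540 hPa = 54000 Pa, q̄ = 0.00403 kg/kg → 0.00403 × 54000 / 9.8 = 22.21 mm
Layer 400–300 hPa: Δp = 100 hPa = 10000 Pa, q̄ = 0.0017 kg/kg → 0.0017 × 10000 / 9.8 = 1.73 mm
PW = 8.64 + 22.21 + 1.73 = 32.58 ≈ 32.6 mm.

PW ≈ 32.6 mm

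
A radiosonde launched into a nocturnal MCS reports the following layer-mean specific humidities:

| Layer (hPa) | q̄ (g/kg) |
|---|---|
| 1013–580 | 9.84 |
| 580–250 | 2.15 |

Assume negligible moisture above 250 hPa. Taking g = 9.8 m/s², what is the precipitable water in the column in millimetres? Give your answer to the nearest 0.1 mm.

Precipitable water is the column-integrated vapour mass per unit area: PW = (1/g) Σ q̄ Δp, with q in kg/kg and Δp in Pa (1 kg/m² of water = 1 mm).
Layer 1013–580 hPa: Δp = 433 hPa = 43300 Pa, q̄ = 0.00984 kg/kg → 0.00984 × 43300 / 9.8 = 43.48 mm
Layer 580–250 hPa: Δp = 330 hPa = 33000 Pa, q̄ = 0.00215 kg/kg → 0.00215 × 33000 / 9.8 = 7.24 mm
PW = 43.48 + 7.24 = 50.72 ≈ 50.7 mm.

PW ≈ 50.7 mm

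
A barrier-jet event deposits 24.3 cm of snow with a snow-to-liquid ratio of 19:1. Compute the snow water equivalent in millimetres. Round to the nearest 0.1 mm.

SWE = snow depth / ratio = 24.3 cm / 19 = 1.279 cm = 12.8 mm.

SWE ≈ 12.8 mm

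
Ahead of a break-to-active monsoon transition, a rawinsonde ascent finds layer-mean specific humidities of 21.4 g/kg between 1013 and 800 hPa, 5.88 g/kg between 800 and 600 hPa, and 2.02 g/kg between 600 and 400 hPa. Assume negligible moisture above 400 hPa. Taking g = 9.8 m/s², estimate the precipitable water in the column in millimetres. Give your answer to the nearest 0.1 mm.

PW ≈ 62.6 mm

Precipitable water is the column-integrated vapour mass per unit area: PW = (1/g) Σ q̄ Δp, with q in kg/kg and Δp in Pa (1 kg/m² of water = 1 mm).
Layer 1013–800 hPa: Δp = 213 hPa = 21300 Pa, q̄ = 0.0214 kg/kg → 0.0214 × 21300 / 9.8 = 46.51 mm
Layer 800–600 hPa: Δp = 200 hPa = 20000 Pa, q̄ = 0.00588 kg/kg → 0.00588 × 20000 / 9.8 = 12.00 mm
Layer 600–400 hPa: Δp = 200 hPa = 20000 Pa, q̄ = 0.00202 kg/kg → 0.00202 × 20000 / 9.8 = 4.12 mm
PW = 46.51 + 12.00 + 4.12 = 62.63 ≈ 62.6 mm.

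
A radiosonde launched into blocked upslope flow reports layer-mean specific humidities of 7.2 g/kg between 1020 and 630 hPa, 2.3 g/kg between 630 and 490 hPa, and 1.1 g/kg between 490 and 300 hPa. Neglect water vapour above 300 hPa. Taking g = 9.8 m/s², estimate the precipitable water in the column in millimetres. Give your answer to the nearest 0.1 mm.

PW ≈ 34.1 mm

Precipitable water is the column-integrated vapour mass per unit area: PW = (1/g) Σ q̄ Δp, with q in kg/kg and Δp in Pa (1 kg/m² of water = 1 mm).
Layer 1020–630 hPa: Δp = 390 hPa = 39000 Pa, q̄ = 0.0072 kg/kg → 0.0072 × 39000 / 9.8 = 28.65 mm
Layer 630–490 hPa: Δp = 140 hPa = 14000 Pa, q̄ = 0.0023 kg/kg → 0.0023 × 14000 / 9.8 = 3.29 mm
Layer 490–300 hPa: Δp = 190 hPa = 19000 Pa, q̄ = 0.0011 kg/kg → 0.0011 × 19000 / 9.8 = 2.13 mm
PW = 28.65 + 3.29 + 2.13 = 34.07 ≈ 34.1 mm.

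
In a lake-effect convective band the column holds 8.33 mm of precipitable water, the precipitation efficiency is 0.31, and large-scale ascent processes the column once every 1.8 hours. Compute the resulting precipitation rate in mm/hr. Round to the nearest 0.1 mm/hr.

R ≈ 1.4 mm/hr

Each overturning extracts ε × PW = 0.31 × 8.33 = 2.5823 mm.
Rate = ε·PW / τ = 2.5823 / 1.8 h = 1.4 mm/hr.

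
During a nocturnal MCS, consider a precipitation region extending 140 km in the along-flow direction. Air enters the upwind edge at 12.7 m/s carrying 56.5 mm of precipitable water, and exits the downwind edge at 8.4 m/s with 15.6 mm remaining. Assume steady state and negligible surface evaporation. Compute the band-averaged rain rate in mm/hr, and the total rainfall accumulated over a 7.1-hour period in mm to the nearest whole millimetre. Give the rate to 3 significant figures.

R ≈ 15.1 mm/hr; total ≈ 107 mm

Column moisture flux per unit crosswind length is F = V × PW.
Inflow: F_in = 12.7 × 56.5 = 717.55 mm·m/s
Outflow: F_out = 8.4 × 15.6 = 131.04 mm·m/s
Steady-state rate R = (F_in − F_out)/L = (717.55 − 131.04) / 140000 m = 4.189e-03 mm/s.
R = 4.189e-03 × 3600 = 15.1 mm/hr.
Over 7.1 h: total = 15.1 × 7.1 = 107.21 ≈ 107 mm.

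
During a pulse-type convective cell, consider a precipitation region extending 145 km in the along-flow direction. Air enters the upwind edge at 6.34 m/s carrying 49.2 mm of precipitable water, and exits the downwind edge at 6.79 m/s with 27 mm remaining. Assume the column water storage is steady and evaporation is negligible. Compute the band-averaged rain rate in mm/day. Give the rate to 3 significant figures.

R ≈ 76.6 mm/day

Column moisture flux per unit crosswind length is F = V × PW.
Inflow: F_in = 6.34 × 49.2 = 311.928 mm·m/s
Outflow: F_out = 6.79 × 27 = 183.33 mm·m/s
Steady-state rate R = (F_in − F_out)/L = (311.928 − 183.33) / 145000 m = 8.869e-04 mm/s.
R = 8.869e-04 × 3600 × 24 = 76.6 mm/day.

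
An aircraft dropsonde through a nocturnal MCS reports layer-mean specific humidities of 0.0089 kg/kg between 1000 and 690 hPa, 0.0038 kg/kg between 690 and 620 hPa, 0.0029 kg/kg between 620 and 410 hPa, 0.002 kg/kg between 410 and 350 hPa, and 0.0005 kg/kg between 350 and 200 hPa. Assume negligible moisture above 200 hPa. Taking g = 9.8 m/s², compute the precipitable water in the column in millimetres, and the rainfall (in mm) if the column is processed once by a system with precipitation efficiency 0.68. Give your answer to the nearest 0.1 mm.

PW ≈ 39.1 mm; rainfall ≈ 26.6 mm

Precipitable water is the column-integrated vapour mass per unit area: PW = (1/g) Σ q̄ Δp, with q in kg/kg and Δp in Pa (1 kg/m² of water = 1 mm).
Layer 1000–690 hPa: Δp = 310 hPa = 31000 Pa, q̄ = 0.0089 kg/kg → 0.0089 × 31000 / 9.8 = 28.15 mm
Layer 690–620 hPa: Δp = 70 hPa = 7000 Pa, q̄ = 0.0038 kg/kg → 0.0038 × 7000 / 9.8 = 2.71 mm
Layer 620–410 hPa: Δp = 210 hPa = 21000 Pa, q̄ = 0.0029 kg/kg → 0.0029 × 21000 / 9.8 = 6.21 mm
Layer 410–350 hPa: Δp = 60 hPa = 6000 Pa, q̄ = 0.002 kg/kg → 0.002 × 6000 / 9.8 = 1.22 mm
Layer 350–200 hPa: Δp = 150 hPa = 15000 Pa, q̄ = 0.0005 kg/kg → 0.0005 × 15000 / 9.8 = 0.77 mm
PW = 28.15 + 2.71 + 6.21 + 1.22 + 0.77 = 39.06 ≈ 39.1 mm.
Rainfall = ε × PW = 0.68 × 39.1 = 26.6 mm.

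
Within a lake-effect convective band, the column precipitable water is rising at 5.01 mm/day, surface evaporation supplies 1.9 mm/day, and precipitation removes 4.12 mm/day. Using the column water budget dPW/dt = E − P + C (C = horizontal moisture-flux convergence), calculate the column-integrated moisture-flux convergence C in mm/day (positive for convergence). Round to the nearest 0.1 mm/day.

dPW/dt = +5.01 mm/day.
C = dPW/dt − E + P = (+5.01) − 1.9 + 4.12 = 7.2 mm/day.

C ≈ 7.2 mm/day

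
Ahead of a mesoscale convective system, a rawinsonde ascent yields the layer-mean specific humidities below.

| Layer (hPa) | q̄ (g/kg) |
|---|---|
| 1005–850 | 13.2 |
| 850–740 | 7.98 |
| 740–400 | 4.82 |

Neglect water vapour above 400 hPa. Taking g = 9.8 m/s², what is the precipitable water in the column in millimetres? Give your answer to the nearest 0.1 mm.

PW ≈ 46.6 mm

Precipitable water is the column-integrated vapour mass per unit area: PW = (1/g) Σ q̄ Δp, with q in kg/kg and Δp in Pa (1 kg/m² of water = 1 mm).
Layer 1005–850 hPa: Δp = 155 hPa = 15500 Pa, q̄ = 0.0132 kg/kg → 0.0132 × 15500 / 9.8 = 20.88 mm
Layer 850–740 hPa: Δp = 110 hPa = 11000 Pa, q̄ = 0.00798 kg/kg → 0.00798 × 11000 / 9.8 = 8.96 mm
Layer 740–400 hPa: Δp = 340 hPa = 34000 Pa, q̄ = 0.00482 kg/kg → 0.00482 × 34000 / 9.8 = 16.72 mm
PW = 20.88 + 8.96 + 16.72 = 46.56 ≈ 46.6 mm.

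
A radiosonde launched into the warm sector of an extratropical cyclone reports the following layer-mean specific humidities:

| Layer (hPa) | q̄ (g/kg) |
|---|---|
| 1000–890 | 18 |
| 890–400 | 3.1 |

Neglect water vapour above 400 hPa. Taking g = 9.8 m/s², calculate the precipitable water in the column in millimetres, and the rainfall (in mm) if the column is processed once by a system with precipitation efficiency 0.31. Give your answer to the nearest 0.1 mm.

PW ≈ 35.7 mm; rainfall ≈ 11.1 mm

Precipitable water is the column-integrated vapour mass per unit area: PW = (1/g) Σ q̄ Δp, with q in kg/kg and Δp in Pa (1 kg/m² of water = 1 mm).
Layer 1000–890 hPa: Δp = 110 hPa = 11000 Pa, q̄ = 0.018 kg/kg → 0.018 × 11000 / 9.8 = 20.20 mm
Layer 890–400 hPa: Δp = 490 hPa = 49000 Pa, q̄ = 0.0031 kg/kg → 0.0031 × 49000 / 9.8 = 15.50 mm
PW = 20.20 + 15.50 = 35.70 ≈ 35.7 mm.
Rainfall = ε × PW = 0.31 × 35.7 = 11.1 mm.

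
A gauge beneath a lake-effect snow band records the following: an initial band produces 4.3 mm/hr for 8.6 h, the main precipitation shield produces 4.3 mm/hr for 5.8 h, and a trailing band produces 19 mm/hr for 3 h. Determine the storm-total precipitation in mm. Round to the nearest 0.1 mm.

Total = Σ Rᵢ Δtᵢ = 4.3 × 8.6 + 4.3 × 5.8 + 19 × 3
      = 36.98 + 24.94 + 57 = 118.9 mm.

total ≈ 118.9 mm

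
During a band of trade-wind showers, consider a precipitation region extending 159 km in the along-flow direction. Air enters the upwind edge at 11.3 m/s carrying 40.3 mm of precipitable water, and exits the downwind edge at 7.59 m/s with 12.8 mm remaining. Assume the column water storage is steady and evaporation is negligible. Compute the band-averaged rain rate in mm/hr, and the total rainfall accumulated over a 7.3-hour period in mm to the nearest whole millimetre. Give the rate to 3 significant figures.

R ≈ 8.11 mm/hr; total ≈ 59 mm

Column moisture flux per unit crosswind length is F = V × PW.
Inflow: F_in = 11.3 × 40.3 = 455.39 mm·m/s
Outflow: F_out = 7.59 × 12.8 = 97.152 mm·m/s
Steady-state rate R = (F_in − F_out)/L = (455.39 − 97.152) / 159000 m = 2.253e-03 mm/s.
R = 2.253e-03 × 3600 = 8.11 mm/hr.
Over 7.3 h: total = 8.11 × 7.3 = 59.203 ≈ 59 mm.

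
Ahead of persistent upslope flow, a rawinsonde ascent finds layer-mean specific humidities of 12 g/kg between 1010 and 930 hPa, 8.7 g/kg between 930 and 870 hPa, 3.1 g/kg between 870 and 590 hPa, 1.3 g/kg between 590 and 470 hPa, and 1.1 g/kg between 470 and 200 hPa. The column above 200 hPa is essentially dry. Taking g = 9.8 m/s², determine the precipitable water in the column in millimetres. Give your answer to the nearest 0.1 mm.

PW ≈ 28.6 mm

Precipitable water is the column-integrated vapour mass per unit area: PW = (1/g) Σ q̄ Δp, with q in kg/kg and Δp in Pa (1 kg/m² of water = 1 mm).
Layer 1010–930 hPa: Δp = 80 hPa = 8000 Pa, q̄ = 0.012 kg/kg → 0.012 × 8000 / 9.8 = 9.80 mm
Layer 930–870 hPa: Δp = 60 hPa = 6000 Pa, q̄ = 0.0087 kg/kg → 0.0087 × 6000 / 9.8 = 5.33 mm
Layer 870–590 hPa: Δp = 280 hPa = 28000 Pa, q̄ = 0.0031 kg/kg → 0.0031 × 28000 / 9.8 = 8.86 mm
Layer 590–470 hPa: Δp = 120 hPa = 12000 Pa, q̄ = 0.0013 kg/kg → 0.0013 × 12000 / 9.8 = 1.59 mm
Layer 470–200 hPa: Δp = 270 hPa = 27000 Pa, q̄ = 0.0011 kg/kg → 0.0011 × 27000 / 9.8 = 3.03 mm
PW = 9.80 + 5.33 + 8.86 + 1.59 + 3.03 = 28.61 ≈ 28.6 mm.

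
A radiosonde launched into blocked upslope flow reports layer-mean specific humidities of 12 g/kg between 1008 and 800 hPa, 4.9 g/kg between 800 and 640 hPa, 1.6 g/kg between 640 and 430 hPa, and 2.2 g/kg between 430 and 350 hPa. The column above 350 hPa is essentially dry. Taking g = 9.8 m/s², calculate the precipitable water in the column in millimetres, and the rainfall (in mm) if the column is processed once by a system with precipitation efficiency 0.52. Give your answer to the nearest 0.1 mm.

Precipitable water is the column-integrated vapour mass per unit area: PW = (1/g) Σ q̄ Δp, with q in kg/kg and Δp in Pa (1 kg/m² of water = 1 mm).
Layer 1008–800 hPa: Δp = 208 hPa = 20800 Pa, q̄ = 0.012 kg/kg → 0.012 × 20800 / 9.8 = 25.47 mm
Layer 800–640 hPa: Δp = 160 hPa = 16000 Pa, q̄ = 0.0049 kg/kg → 0.0049 × 16000 / 9.8 = 8.00 mm
Layer 640–430 hPa: Δp = 210 hPa = 21000 Pa, q̄ = 0.0016 kg/kg → 0.0016 × 21000 / 9.8 = 3.43 mm
Layer 430–350 hPa: Δp = 80 hPa = 8000 Pa, q̄ = 0.0022 kg/kg → 0.0022 × 8000 / 9.8 = 1.80 mm
PW = 25.47 + 8.00 + 3.43 + 1.80 = 38.70 ≈ 38.7 mm.
Rainfall = ε × PW = 0.52 × 38.7 = 20.1 mm.

PW ≈ 38.7 mm; rainfall ≈ 20.1 mm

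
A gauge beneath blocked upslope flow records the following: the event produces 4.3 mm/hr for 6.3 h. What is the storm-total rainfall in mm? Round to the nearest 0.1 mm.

total ≈ 27.1 mm

Total = Σ Rᵢ Δtᵢ = 4.3 × 6.3
      = 27.09 = 27.1 mm.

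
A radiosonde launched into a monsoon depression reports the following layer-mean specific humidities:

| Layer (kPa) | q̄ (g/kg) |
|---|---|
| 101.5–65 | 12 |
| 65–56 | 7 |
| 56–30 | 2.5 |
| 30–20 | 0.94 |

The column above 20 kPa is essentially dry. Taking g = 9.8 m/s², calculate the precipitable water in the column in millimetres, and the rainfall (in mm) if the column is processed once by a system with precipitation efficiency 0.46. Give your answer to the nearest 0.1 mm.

Precipitable water is the column-integrated vapour mass per unit area: PW = (1/g) Σ q̄ Δp, with q in kg/kg and Δp in Pa (1 kg/m² of water = 1 mm).
Layer 101.5–65 kPa: Δp = 365 hPa = 36500 Pa, q̄ = 0.012 kg/kg → 0.012 × 36500 / 9.8 = 44.69 mm
Layer 65–56 kPa: Δp = 90 hPa = 9000 Pa, q̄ = 0.007 kg/kg → 0.007 × 9000 / 9.8 = 6.43 mm
Layer 56–30 kPa: Δp = 260 hPa = 26000 Pa, q̄ = 0.0025 kg/kg → 0.0025 × 26000 / 9.8 = 6.63 mm
Layer 30–20 kPa: Δp = 100 hPa = 10000 Pa, q̄ = 0.00094 kg/kg → 0.00094 × 10000 / 9.8 = 0.96 mm
PW = 44.69 + 6.43 + 6.63 + 0.96 = 58.71 ≈ 58.7 mm.
Rainfall = ε × PW = 0.46 × 58.7 = 27.0 mm.

PW ≈ 58.7 mm; rainfall ≈ 27.0 mm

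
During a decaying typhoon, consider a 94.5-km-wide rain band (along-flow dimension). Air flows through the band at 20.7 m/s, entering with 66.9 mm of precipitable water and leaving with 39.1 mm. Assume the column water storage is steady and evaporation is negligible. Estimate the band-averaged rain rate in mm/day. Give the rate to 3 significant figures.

Column moisture flux per unit crosswind length is F = V × PW.
Inflow: F_in = 20.7 × 66.9 = 1384.83 mm·m/s
Outflow: F_out = 20.7 × 39.1 = 809.37 mm·m/s
Steady-state rate R = (F_in − F_out)/L = (1384.83 − 809.37) / 94500 m = 6.090e-03 mm/s.
R = 6.090e-03 × 3600 × 24 = 526 mm/day.

R ≈ 526 mm/day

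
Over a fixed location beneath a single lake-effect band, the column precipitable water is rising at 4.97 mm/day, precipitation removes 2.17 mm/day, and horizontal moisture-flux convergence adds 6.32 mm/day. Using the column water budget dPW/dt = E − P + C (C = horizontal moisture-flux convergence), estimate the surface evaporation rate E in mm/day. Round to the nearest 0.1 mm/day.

E ≈ 0.8 mm/day

dPW/dt = +4.97 mm/day.
E = dPW/dt + P − C = (+4.97) + 2.17 − (6.32) = 0.8 mm/day.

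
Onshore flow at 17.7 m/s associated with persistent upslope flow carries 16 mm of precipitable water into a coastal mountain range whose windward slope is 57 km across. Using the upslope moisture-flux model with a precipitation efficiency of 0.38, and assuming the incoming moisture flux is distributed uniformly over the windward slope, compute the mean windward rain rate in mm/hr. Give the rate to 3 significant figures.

Incoming column moisture flux per unit ridge length: F = V × PW = 17.7 × 16 = 283.2 mm·m/s.
Spread over the 57 km slope with efficiency ε = 0.38: R = ε·F/W = 0.38 × 283.2 / 57000 m = 1.888e-03 mm/s.
R = 1.888e-03 × 3600 = 6.80 mm/hr.

R ≈ 6.80 mm/hr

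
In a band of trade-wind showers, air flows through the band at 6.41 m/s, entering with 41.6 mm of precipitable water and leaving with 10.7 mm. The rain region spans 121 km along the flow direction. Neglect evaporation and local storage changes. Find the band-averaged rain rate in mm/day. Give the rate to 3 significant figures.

Column moisture flux per unit crosswind length is F = V × PW.
Inflow: F_in = 6.41 × 41.6 = 266.656 mm·m/s
Outflow: F_out = 6.41 × 10.7 = 68.587 mm·m/s
Steady-state rate R = (F_in − F_out)/L = (266.656 − 68.587) / 121000 m = 1.637e-03 mm/s.
R = 1.637e-03 × 3600 × 24 = 141 mm/day.

R ≈ 141 mm/day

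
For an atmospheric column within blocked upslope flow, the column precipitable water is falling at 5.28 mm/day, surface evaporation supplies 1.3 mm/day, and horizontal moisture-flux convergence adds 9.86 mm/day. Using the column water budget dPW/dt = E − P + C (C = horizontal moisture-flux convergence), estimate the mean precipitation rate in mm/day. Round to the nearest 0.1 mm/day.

dPW/dt = -5.28 mm/day.
P = E + C − dPW/dt = 1.3 + (9.86) − (-5.28) = 16.4 mm/day.

P ≈ 16.4 mm/day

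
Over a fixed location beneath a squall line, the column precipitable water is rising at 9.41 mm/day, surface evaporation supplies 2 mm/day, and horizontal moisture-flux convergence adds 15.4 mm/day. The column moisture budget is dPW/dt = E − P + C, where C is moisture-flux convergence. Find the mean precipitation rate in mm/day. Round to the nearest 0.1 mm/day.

P ≈ 8.0 mm/day

dPW/dt = +9.41 mm/day.
P = E + C − dPW/dt = 2 + (15.4) − (+9.41) = 8.0 mm/day.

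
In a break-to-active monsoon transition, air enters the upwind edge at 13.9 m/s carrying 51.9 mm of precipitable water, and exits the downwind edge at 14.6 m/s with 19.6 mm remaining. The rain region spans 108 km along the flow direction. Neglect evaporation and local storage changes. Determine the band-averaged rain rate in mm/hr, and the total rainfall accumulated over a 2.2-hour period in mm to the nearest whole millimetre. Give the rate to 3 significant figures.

Column moisture flux per unit crosswind length is F = V × PW.
Inflow: F_in = 13.9 × 51.9 = 721.41 mm·m/s
Outflow: F_out = 14.6 × 19.6 = 286.16 mm·m/s
Steady-state rate R = (F_in − F_out)/L = (721.41 − 286.16) / 108000 m = 4.030e-03 mm/s.
R = 4.030e-03 × 3600 = 14.5 mm/hr.
Over 2.2 h: total = 14.5 × 2.2 = 31.9 ≈ 32 mm.

R ≈ 14.5 mm/hr; total ≈ 32 mm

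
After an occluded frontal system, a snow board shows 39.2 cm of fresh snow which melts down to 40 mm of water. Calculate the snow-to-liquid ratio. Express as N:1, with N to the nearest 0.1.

Ratio = snow depth / SWE = 392 mm / 40 mm = 9.8, i.e. 9.8:1.

ratio ≈ 9.8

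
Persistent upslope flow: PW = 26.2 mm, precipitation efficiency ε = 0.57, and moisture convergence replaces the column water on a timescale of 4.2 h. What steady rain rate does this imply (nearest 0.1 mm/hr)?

R ≈ 3.6 mm/hr

Each overturning extracts ε × PW = 0.57 × 26.2 = 14.934 mm.
Rate = ε·PW / τ = 14.934 / 4.2 h = 3.6 mm/hr.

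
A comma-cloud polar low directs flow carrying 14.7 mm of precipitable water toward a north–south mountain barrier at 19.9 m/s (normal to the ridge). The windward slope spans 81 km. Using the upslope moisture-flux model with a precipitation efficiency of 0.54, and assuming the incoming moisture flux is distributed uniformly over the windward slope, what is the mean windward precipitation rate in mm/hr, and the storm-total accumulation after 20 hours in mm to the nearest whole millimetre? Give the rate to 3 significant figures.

R ≈ 7.02 mm/hr; total ≈ 140 mm

Incoming column moisture flux per unit ridge length: F = V × PW = 19.9 × 14.7 = 292.53 mm·m/s.
Spread over the 81 km slope with efficiency ε = 0.54: R = ε·F/W = 0.54 × 292.53 / 81000 m = 1.950e-03 mm/s.
R = 1.950e-03 × 3600 = 7.02 mm/hr.
Over 20 h: total = 7.02 × 20 = 140.4 ≈ 140 mm.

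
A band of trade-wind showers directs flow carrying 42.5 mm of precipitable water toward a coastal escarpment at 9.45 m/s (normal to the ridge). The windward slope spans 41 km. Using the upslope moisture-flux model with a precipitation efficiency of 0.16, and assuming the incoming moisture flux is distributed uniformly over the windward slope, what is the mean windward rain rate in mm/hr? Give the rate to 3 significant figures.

Incoming column moisture flux per unit ridge length: F = V × PW = 9.45 × 42.5 = 401.625 mm·m/s.
Spread over the 41 km slope with efficiency ε = 0.16: R = ε·F/W = 0.16 × 401.625 / 41000 m = 1.567e-03 mm/s.
R = 1.567e-03 × 3600 = 5.64 mm/hr.

R ≈ 5.64 mm/hr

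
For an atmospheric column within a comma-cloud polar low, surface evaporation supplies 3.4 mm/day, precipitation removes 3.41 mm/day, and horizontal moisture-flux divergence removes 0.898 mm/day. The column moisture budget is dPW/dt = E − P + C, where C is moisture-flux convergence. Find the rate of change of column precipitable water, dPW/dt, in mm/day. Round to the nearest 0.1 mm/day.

dPW/dt ≈ -0.9 mm/day

dPW/dt = E − P + C = 3.4 − 3.41 + (-0.898) = -0.9 mm/day.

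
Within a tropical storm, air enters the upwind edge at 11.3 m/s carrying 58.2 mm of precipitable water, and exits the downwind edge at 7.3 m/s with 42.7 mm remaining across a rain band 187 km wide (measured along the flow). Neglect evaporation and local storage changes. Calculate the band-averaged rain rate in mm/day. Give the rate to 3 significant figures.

Column moisture flux per unit crosswind length is F = V × PW.
Inflow: F_in = 11.3 × 58.2 = 657.66 mm·m/s
Outflow: F_out = 7.3 × 42.7 = 311.71 mm·m/s
Steady-state rate R = (F_in − F_out)/L = (657.66 − 311.71) / 187000 m = 1.850e-03 mm/s.
R = 1.850e-03 × 3600 × 24 = 160 mm/day.

R ≈ 160 mm/day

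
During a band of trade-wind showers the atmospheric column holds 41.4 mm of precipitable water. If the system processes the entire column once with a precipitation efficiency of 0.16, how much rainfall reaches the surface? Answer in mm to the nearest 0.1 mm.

Rainfall = ε × PW = 0.16 × 41.4 = 6.6 mm.

rainfall ≈ 6.6 mm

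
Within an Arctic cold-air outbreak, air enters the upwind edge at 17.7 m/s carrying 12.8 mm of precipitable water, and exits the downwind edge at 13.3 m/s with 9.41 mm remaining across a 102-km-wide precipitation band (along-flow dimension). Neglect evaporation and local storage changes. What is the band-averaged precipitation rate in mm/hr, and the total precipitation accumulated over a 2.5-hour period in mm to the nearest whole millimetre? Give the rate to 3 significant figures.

Column moisture flux per unit crosswind length is F = V × PW.
Inflow: F_in = 17.7 × 12.8 = 226.56 mm·m/s
Outflow: F_out = 13.3 × 9.41 = 125.153 mm·m/s
Steady-state rate R = (F_in − F_out)/L = (226.56 − 125.153) / 102000 m = 9.942e-04 mm/s.
R = 9.942e-04 × 3600 = 3.58 mm/hr.
Over 2.5 h: total = 3.58 × 2.5 = 8.95 ≈ 9 mm.

R ≈ 3.58 mm/hr; total ≈ 9 mm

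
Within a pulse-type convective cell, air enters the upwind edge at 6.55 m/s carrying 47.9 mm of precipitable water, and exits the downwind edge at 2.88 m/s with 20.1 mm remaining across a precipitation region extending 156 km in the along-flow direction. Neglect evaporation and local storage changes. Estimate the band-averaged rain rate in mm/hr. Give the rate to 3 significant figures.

Column moisture flux per unit crosswind length is F = V × PW.
Inflow: F_in = 6.55 × 47.9 = 313.745 mm·m/s
Outflow: F_out = 2.88 × 20.1 = 57.888 mm·m/s
Steady-state rate R = (F_in − F_out)/L = (313.745 − 57.888) / 156000 m = 1.640e-03 mm/s.
R = 1.640e-03 × 3600 = 5.90 mm/hr.

R ≈ 5.90 mm/hr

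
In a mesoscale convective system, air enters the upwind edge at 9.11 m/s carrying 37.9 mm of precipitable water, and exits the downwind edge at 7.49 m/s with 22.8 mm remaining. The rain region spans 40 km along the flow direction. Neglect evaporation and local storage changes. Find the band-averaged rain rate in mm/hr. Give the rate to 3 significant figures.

Column moisture flux per unit crosswind length is F = V × PW.
Inflow: F_in = 9.11 × 37.9 = 345.269 mm·m/s
Outflow: F_out = 7.49 × 22.8 = 170.772 mm·m/s
Steady-state rate R = (F_in − F_out)/L = (345.269 − 170.772) / 40000 m = 4.362e-03 mm/s.
R = 4.362e-03 × 3600 = 15.7 mm/hr.

R ≈ 15.7 mm/hr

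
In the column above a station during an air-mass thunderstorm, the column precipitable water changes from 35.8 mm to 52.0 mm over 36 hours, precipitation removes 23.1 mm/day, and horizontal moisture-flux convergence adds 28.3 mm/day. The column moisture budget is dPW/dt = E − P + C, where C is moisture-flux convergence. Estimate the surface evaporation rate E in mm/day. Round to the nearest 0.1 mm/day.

dPW/dt = (52.0 − 35.8) mm / (36/24 day) = +10.800 mm/day.
E = dPW/dt + P − C = (+10.800) + 23.1 − (28.3) = 5.6 mm/day.

E ≈ 5.6 mm/day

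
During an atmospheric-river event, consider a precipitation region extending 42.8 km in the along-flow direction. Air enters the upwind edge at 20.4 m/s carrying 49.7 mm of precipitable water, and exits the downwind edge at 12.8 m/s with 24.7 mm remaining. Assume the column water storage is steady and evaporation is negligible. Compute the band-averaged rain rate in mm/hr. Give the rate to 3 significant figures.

Column moisture flux per unit crosswind length is F = V × PW.
Inflow: F_in = 20.4 × 49.7 = 1013.88 mm·m/s
Outflow: F_out = 12.8 × 24.7 = 316.16 mm·m/s
Steady-state rate R = (F_in − F_out)/L = (1013.88 − 316.16) / 42800 m = 1.630e-02 mm/s.
R = 1.630e-02 × 3600 = 58.7 mm/hr.

R ≈ 58.7 mm/hr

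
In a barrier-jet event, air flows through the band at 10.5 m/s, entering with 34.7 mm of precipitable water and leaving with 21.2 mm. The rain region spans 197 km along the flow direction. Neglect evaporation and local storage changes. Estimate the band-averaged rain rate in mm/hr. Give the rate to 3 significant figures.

Column moisture flux per unit crosswind length is F = V × PW.
Inflow: F_in = 10.5 × 34.7 = 364.35 mm·m/s
Outflow: F_out = 10.5 × 21.2 = 222.6 mm·m/s
Steady-state rate R = (F_in − F_out)/L = (364.35 − 222.6) / 197000 m = 7.195e-04 mm/s.
R = 7.195e-04 × 3600 = 2.59 mm/hr.

R ≈ 2.59 mm/hr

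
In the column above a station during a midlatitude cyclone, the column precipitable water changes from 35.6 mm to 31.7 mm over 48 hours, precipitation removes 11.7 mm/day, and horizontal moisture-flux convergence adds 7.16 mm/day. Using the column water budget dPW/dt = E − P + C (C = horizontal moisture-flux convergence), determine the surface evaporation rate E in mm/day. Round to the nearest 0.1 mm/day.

dPW/dt = (31.7 − 35.6) mm / (48/24 day) = -1.950 mm/day.
E = dPW/dt + P − C = (-1.950) + 11.7 − (7.16) = 2.6 mm/day.

E ≈ 2.6 mm/day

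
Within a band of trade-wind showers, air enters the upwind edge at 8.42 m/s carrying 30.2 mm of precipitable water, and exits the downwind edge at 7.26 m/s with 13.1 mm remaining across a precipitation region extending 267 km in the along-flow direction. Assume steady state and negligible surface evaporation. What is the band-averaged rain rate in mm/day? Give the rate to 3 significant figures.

Column moisture flux per unit crosswind length is F = V × PW.
Inflow: F_in = 8.42 × 30.2 = 254.284 mm·m/s
Outflow: F_out = 7.26 × 13.1 = 95.106 mm·m/s
Steady-state rate R = (F_in − F_out)/L = (254.284 − 95.106) / 267000 m = 5.962e-04 mm/s.
R = 5.962e-04 × 3600 × 24 = 51.5 mm/day.

R ≈ 51.5 mm/day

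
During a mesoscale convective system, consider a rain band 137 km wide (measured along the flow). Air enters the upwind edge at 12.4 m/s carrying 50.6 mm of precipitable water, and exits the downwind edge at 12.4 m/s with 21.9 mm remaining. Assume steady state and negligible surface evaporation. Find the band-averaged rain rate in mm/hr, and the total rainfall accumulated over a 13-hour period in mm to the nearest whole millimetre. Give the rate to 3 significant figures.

Column moisture flux per unit crosswind length is F = V × PW.
Inflow: F_in = 12.4 × 50.6 = 627.44 mm·m/s
Outflow: F_out = 12.4 × 21.9 = 271.56 mm·m/s
Steady-state rate R = (F_in − F_out)/L = (627.44 − 271.56) / 137000 m = 2.598e-03 mm/s.
R = 2.598e-03 × 3600 = 9.35 mm/hr.
Over 13 h: total = 9.35 × 13 = 121.55 ≈ 122 mm.

R ≈ 9.35 mm/hr; total ≈ 122 mm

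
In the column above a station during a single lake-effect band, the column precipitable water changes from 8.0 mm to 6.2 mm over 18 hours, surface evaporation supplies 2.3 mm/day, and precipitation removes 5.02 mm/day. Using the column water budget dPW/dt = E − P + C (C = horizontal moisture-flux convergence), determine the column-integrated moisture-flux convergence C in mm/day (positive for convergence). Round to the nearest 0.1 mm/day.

C ≈ 0.3 mm/day

dPW/dt = (6.2 − 8.0) mm / (18/24 day) = -2.400 mm/day.
C = dPW/dt − E + P = (-2.400) − 2.3 + 5.02 = 0.3 mm/day.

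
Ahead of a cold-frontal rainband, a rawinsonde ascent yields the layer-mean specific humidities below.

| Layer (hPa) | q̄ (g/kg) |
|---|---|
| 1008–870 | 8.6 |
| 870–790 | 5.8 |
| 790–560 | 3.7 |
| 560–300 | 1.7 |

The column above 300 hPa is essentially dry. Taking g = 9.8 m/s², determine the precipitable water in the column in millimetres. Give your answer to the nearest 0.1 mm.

Precipitable water is the column-integrated vapour mass per unit area: PW = (1/g) Σ q̄ Δp, with q in kg/kg and Δp in Pa (1 kg/m² of water = 1 mm).
Layer 1008–870 hPa: Δp = 138 hPa = 13800 Pa, q̄ = 0.0086 kg/kg → 0.0086 × 13800 / 9.8 = 12.11 mm
Layer 870–790 hPa: Δp = 80 hPa = 8000 Pa, q̄ = 0.0058 kg/kg → 0.0058 × 8000 / 9.8 = 4.73 mm
Layer 790–560 hPa: Δp = 230 hPa = 23000 Pa, q̄ = 0.0037 kg/kg → 0.0037 × 23000 / 9.8 = 8.68 mm
Layer 560–300 hPa: Δp = 260 hPa = 26000 Pa, q̄ = 0.0017 kg/kg → 0.0017 × 26000 / 9.8 = 4.51 mm
PW = 12.11 + 4.73 + 8.68 + 4.51 = 30.03 ≈ 30.0 mm.

PW ≈ 30.0 mm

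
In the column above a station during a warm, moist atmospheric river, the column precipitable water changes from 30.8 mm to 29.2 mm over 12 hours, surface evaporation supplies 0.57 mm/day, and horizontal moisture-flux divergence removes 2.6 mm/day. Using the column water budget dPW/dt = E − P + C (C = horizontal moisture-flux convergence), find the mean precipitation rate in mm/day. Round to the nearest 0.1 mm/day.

dPW/dt = (29.2 − 30.8) mm / (12/24 day) = -3.200 mm/day.
P = E + C − dPW/dt = 0.57 + (-2.6) − (-3.200) = 1.2 mm/day.

P ≈ 1.2 mm/day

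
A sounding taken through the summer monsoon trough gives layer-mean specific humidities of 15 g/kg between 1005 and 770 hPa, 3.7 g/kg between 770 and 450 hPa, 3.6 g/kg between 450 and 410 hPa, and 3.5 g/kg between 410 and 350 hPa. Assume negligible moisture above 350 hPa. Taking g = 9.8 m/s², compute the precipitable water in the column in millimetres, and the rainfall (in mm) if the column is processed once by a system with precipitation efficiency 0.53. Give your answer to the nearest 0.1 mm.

PW ≈ 51.7 mm; rainfall ≈ 27.4 mm

Precipitable water is the column-integrated vapour mass per unit area: PW = (1/g) Σ q̄ Δp, with q in kg/kg and Δp in Pa (1 kg/m² of water = 1 mm).
Layer 1005–770 hPa: Δp = 235 hPa = 23500 Pa, q̄ = 0.015 kg/kg → 0.015 × 23500 / 9.8 = 35.97 mm
Layer 770–450 hPa: Δp = 320 hPa = 32000 Pa, q̄ = 0.0037 kg/kg → 0.0037 × 32000 / 9.8 = 12.08 mm
Layer 450–410 hPa: Δp = 40 hPa = 4000 Pa, q̄ = 0.0036 kg/kg → 0.0036 × 4000 / 9.8 = 1.47 mm
Layer 410–350 hPa: Δp = 60 hPa = 6000 Pa, q̄ = 0.0035 kg/kg → 0.0035 × 6000 / 9.8 = 2.14 mm
PW = 35.97 + 12.08 + 1.47 + 2.14 = 51.66 ≈ 51.7 mm.
Rainfall = ε × PW = 0.53 × 51.7 = 27.4 mm.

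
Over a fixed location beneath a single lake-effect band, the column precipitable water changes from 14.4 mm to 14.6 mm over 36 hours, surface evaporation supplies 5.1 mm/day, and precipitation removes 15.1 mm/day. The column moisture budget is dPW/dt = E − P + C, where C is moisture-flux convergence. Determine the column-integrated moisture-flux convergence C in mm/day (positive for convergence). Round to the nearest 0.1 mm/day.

C ≈ 10.1 mm/day

dPW/dt = (14.6 − 14.4) mm / (36/24 day) = +0.133 mm/day.
C = dPW/dt − E + P = (+0.133) − 5.1 + 15.1 = 10.1 mm/day.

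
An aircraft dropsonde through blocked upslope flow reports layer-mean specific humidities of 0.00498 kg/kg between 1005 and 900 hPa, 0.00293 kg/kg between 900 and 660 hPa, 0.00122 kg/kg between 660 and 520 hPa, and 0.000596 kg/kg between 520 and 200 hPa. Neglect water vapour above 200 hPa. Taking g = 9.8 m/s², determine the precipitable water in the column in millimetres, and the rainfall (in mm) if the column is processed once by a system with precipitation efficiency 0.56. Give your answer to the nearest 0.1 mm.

PW ≈ 16.2 mm; rainfall ≈ 9.1 mm

Precipitable water is the column-integrated vapour mass per unit area: PW = (1/g) Σ q̄ Δp, with q in kg/kg and Δp in Pa (1 kg/m² of water = 1 mm).
Layer 1005–900 hPa: Δp = 105 hPa = 10500 Pa, q̄ = 0.00498 kg/kg → 0.00498 × 10500 / 9.8 = 5.34 mm
Layer 900–660 hPa: Δp = 240 hPa = 24000 Pa, q̄ = 0.00293 kg/kg → 0.00293 × 24000 / 9.8 = 7.18 mm
Layer 660–520 hPa: Δp = 140 hPa = 14000 Pa, q̄ = 0.00122 kg/kg → 0.00122 × 14000 / 9.8 = 1.74 mm
Layer 520–200 hPa: Δp = 320 hPa = 32000 Pa, q̄ = 0.000596 kg/kg → 0.000596 × 32000 / 9.8 = 1.95 mm
PW = 5.34 + 7.18 + 1.74 + 1.95 = 16.21 ≈ 16.2 mm.
Rainfall = ε × PW = 0.56 × 16.2 = 9.1 mm.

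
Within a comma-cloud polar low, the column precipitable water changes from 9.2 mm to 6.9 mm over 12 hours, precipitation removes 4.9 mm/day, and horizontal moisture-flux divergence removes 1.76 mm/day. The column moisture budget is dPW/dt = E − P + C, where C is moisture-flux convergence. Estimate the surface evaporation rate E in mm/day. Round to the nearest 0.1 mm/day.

E ≈ 2.1 mm/day

dPW/dt = (6.9 − 9.2) mm / (12/24 day) = -4.600 mm/day.
E = dPW/dt + P − C = (-4.600) + 4.9 − (-1.76) = 2.1 mm/day.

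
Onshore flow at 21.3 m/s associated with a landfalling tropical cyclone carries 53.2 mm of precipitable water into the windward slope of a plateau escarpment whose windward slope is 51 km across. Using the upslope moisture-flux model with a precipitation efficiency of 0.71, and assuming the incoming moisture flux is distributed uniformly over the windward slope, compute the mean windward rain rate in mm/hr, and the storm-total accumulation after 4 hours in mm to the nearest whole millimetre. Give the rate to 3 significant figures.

R ≈ 56.8 mm/hr; total ≈ 227 mm

Incoming column moisture flux per unit ridge length: F = V × PW = 21.3 × 53.2 = 1133.16 mm·m/s.
Spread over the 51 km slope with efficiency ε = 0.71: R = ε·F/W = 0.71 × 1133.16 / 51000 m = 1.578e-02 mm/s.
R = 1.578e-02 × 3600 = 56.8 mm/hr.
Over 4 h: total = 56.8 × 4 = 227.2 ≈ 227 mm.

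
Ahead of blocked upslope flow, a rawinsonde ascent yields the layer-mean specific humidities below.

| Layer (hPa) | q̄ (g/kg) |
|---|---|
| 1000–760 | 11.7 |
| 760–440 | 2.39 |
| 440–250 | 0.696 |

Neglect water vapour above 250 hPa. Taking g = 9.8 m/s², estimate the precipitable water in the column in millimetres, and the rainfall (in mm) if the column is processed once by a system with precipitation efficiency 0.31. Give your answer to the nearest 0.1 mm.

Precipitable water is the column-integrated vapour mass per unit area: PW = (1/g) Σ q̄ Δp, with q in kg/kg and Δp in Pa (1 kg/m² of water = 1 mm).
Layer 1000–760 hPa: Δp = 240 hPa = 24000 Pa, q̄ = 0.0117 kg/kg → 0.0117 × 24000 / 9.8 = 28.65 mm
Layer 760–440 hPa: Δp = 320 hPa = 32000 Pa, q̄ = 0.00239 kg/kg → 0.00239 × 32000 / 9.8 = 7.80 mm
Layer 440–250 hPa: Δp = 190 hPa = 19000 Pa, q̄ = 0.000696 kg/kg → 0.000696 × 19000 / 9.8 = 1.35 mm
PW = 28.65 + 7.80 + 1.35 = 37.80 ≈ 37.8 mm.
Rainfall = ε × PW = 0.31 × 37.8 = 11.7 mm.

PW ≈ 37.8 mm; rainfall ≈ 11.7 mm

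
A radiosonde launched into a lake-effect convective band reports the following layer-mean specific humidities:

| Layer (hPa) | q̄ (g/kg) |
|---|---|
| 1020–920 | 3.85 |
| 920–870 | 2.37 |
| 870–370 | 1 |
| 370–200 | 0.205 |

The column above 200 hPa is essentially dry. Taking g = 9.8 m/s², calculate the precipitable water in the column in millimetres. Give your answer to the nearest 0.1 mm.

PW ≈ 10.6 mm

Precipitable water is the column-integrated vapour mass per unit area: PW = (1/g) Σ q̄ Δp, with q in kg/kg and Δp in Pa (1 kg/m² of water = 1 mm).
Layer 1020–920 hPa: Δp = 100 hPa = 10000 Pa, q̄ = 0.00385 kg/kg → 0.00385 × 10000 / 9.8 = 3.93 mm
Layer 920–870 hPa: Δp = 50 hPa = 5000 Pa, q̄ = 0.00237 kg/kg → 0.00237 × 5000 / 9.8 = 1.21 mm
Layer 870–370 hPa: Δp = 500 hPa = 50000 Pa, q̄ = 0.001 kg/kg → 0.001 × 50000 / 9.8 = 5.10 mm
Layer 370–200 hPa: Δp = 170 hPa = 17000 Pa, q̄ = 0.000205 kg/kg → 0.000205 × 17000 / 9.8 = 0.36 mm
PW = 3.93 + 1.21 + 5.10 + 0.36 = 10.60 ≈ 10.6 mm.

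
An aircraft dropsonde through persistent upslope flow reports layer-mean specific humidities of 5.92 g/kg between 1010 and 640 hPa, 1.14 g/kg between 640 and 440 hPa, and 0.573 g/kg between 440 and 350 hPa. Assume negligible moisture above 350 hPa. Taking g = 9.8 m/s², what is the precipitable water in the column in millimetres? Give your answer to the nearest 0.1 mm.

Precipitable water is the column-integrated vapour mass per unit area: PW = (1/g) Σ q̄ Δp, with q in kg/kg and Δp in Pa (1 kg/m² of water = 1 mm).
Layer 1010–640 hPa: Δp = 370 hPa = 37000 Pa, q̄ = 0.00592 kg/kg → 0.00592 × 37000 / 9.8 = 22.35 mm
Layer 640–440 hPa: Δp = 200 hPa = 20000 Pa, q̄ = 0.00114 kg/kg → 0.00114 × 20000 / 9.8 = 2.33 mm
Layer 440–350 hPa: Δp = 90 hPa = 9000 Pa, q̄ = 0.000573 kg/kg → 0.000573 × 9000 / 9.8 = 0.53 mm
PW = 22.35 + 2.33 + 0.53 = 25.21 ≈ 25.2 mm.

PW ≈ 25.2 mm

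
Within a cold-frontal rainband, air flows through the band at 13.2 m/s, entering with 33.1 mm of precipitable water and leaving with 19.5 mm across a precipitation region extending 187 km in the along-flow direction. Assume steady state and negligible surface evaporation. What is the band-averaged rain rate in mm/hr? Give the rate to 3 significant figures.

R ≈ 3.46 mm/hr

Column moisture flux per unit crosswind length is F = V × PW.
Inflow: F_in = 13.2 × 33.1 = 436.92 mm·m/s
Outflow: F_out = 13.2 × 19.5 = 257.4 mm·m/s
Steady-state rate R = (F_in − F_out)/L = (436.92 − 257.4) / 187000 m = 9.600e-04 mm/s.
R = 9.600e-04 × 3600 = 3.46 mm/hr.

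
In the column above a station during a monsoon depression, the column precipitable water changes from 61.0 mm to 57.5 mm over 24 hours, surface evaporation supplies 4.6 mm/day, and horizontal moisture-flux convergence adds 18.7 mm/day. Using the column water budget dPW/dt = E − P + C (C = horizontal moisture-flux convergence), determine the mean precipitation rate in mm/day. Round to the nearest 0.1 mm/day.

P ≈ 26.8 mm/day

dPW/dt = (57.5 − 61.0) mm / (24/24 day) = -3.500 mm/day.
P = E + C − dPW/dt = 4.6 + (18.7) − (-3.500) = 26.8 mm/day.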